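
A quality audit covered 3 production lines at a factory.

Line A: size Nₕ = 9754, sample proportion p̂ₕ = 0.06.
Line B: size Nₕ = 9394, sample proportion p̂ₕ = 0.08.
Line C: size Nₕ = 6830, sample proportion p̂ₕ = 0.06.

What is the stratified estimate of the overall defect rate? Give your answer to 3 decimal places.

Wₕ = Nₕ/N with N = 25978: 0.3755, 0.3616, 0.2629.
p̂_st = 0.3755·0.06 + 0.3616·0.08 + 0.2629·0.06 ≈ 0.06723... → 0.067.

0.067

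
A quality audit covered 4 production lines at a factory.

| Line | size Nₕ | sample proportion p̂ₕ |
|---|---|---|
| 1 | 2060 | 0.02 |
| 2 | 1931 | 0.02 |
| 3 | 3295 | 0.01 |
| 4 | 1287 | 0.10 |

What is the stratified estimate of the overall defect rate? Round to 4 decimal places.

Wₕ = Nₕ/N with N = 8573: 0.2403, 0.2252, 0.3843, 0.1501.
p̂_st = 0.2403·0.02 + 0.2252·0.02 + 0.3843·0.01 + 0.1501·0.10 ≈ 0.028166... → 0.0282.

0.0282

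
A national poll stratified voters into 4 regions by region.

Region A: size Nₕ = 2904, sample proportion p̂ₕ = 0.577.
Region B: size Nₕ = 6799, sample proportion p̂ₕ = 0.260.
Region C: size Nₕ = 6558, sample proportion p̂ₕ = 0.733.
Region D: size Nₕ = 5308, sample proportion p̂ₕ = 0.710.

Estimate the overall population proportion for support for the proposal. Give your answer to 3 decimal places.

N = 2904 + 6799 + 6558 + 5308 = 21569.
Overall proportion = Σ (Nₕ/N)·p̂ₕ.
Σ Nₕp̂ₕ = 1675.608 + 1767.74 + 4807.014 + 3768.68 = 12019.042.
12019.042 / 21569 = 0.55724... → 0.557.

0.557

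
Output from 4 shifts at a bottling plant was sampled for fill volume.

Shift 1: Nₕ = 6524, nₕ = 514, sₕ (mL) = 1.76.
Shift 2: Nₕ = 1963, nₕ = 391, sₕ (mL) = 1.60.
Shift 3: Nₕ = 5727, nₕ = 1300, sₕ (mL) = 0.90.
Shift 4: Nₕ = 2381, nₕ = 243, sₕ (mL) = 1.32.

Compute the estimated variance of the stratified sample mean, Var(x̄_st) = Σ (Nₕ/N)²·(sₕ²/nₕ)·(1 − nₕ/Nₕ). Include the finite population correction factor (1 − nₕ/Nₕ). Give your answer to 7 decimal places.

0.0011213

N = 16595; Wₕ = Nₕ/N.
shift 1: (6524/16595)²·1.76²/514·(1 − 514/6524) = 0.0008580175
shift 2: (1963/16595)²·1.60²/391·(1 − 391/1963) = 0.0000733638
shift 3: (5727/16595)²·0.90²/1300·(1 − 1300/5727) = 0.0000573619
shift 4: (2381/16595)²·1.32²/243·(1 − 243/2381) = 0.0001325422
Sum = 0.0011212854 → 0.0011213.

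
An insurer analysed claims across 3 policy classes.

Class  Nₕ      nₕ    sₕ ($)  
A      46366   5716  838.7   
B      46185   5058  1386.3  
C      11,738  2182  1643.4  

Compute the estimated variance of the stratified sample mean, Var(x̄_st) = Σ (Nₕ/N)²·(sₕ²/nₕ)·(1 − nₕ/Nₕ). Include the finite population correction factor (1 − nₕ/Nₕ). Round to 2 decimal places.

100.45

N = 104289; Wₕ = Nₕ/N.
class A: (46366/104289)²·838.7²/5716·(1 − 5716/46366) = 21.32575
class B: (46185/104289)²·1386.3²/5058·(1 − 5058/46185) = 66.35698
class C: (11738/104289)²·1643.4²/2182·(1 − 2182/11738) = 12.76512
Sum = 100.44785 → 100.45.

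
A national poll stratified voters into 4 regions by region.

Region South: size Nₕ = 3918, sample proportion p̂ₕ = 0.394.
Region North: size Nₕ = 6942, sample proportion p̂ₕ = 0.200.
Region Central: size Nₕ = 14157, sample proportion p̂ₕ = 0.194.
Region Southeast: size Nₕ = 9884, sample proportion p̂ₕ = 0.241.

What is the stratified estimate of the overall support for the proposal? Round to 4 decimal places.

Wₕ = Nₕ/N with N = 34901: 0.1123, 0.1989, 0.4056, 0.2832.
p̂_st = 0.1123·0.394 + 0.1989·0.200 + 0.4056·0.194 + 0.2832·0.241 ≈ 0.230956... → 0.2310.

0.2310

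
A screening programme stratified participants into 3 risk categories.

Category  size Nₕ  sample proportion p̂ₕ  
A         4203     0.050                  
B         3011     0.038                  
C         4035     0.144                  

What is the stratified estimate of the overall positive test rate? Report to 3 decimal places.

Wₕ = Nₕ/N with N = 11249: 0.3736, 0.2677, 0.3587.
p̂_st = 0.3736·0.050 + 0.2677·0.038 + 0.3587·0.144 ≈ 0.08051... → 0.081.

0.081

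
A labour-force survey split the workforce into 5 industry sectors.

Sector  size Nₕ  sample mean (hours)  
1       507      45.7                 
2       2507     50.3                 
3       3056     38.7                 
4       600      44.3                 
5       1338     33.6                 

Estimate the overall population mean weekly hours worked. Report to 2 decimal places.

N = 507 + 2507 + 3056 + 600 + 1338 = 8008.
Overall mean = Σ (Nₕ/N)·x̄ₕ — weight by population share, not a simple average.
Σ Nₕx̄ₕ = 507·45.7 + 2507·50.3 + 3056·38.7 + 600·44.3 + 1338·33.6 = 23169.9 + 126102.1 + 118267.2 + 26580 + 44956.8 = 339076.
Divide by N: 339076 / 8008 = 42.3422... → 42.34.

42.34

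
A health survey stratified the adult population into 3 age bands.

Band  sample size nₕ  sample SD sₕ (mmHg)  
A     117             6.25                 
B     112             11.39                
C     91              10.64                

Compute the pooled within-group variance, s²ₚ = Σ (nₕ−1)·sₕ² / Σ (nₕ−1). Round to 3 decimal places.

Degrees of freedom: 116 + 111 + 90 = 317.
Σ(nₕ−1)sₕ² = 116·39.0625 + 111·129.7321 + 90·113.2096 = 29120.3771.
s²ₚ = 29120.3771 / 317 = 91.86239... → 91.862.

91.862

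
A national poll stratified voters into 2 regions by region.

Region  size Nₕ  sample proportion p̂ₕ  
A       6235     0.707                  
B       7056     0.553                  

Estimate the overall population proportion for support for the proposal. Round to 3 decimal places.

0.625

Wₕ = Nₕ/N with N = 13291: 0.4691, 0.5309.
p̂_st = 0.4691·0.707 + 0.5309·0.553 ≈ 0.62524... → 0.625.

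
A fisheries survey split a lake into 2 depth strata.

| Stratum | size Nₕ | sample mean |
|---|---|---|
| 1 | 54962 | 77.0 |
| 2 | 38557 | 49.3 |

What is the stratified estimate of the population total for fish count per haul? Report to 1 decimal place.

6132934.1

1: 54962·77.0 = 4232074
2: 38557·49.3 = 1900860.1
τ̂ = Σ Nₕx̄ₕ = 6132934.1.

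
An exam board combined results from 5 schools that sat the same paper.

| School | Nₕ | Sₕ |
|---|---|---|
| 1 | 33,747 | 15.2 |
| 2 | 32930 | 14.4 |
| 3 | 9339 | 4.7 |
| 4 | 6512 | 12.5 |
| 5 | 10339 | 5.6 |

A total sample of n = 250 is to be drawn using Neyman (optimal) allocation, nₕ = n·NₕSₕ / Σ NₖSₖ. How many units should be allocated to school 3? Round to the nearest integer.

9

Σ NₕSₕ = 33747·15.2 + 32930·14.4 + 9339·4.7 + 6512·12.5 + 10339·5.6 = 1170338.1.
Share for 3: 43893.3/1170338.1 = 0.03750.
n_3 = 250 × 0.03750 = 9.376... → 9.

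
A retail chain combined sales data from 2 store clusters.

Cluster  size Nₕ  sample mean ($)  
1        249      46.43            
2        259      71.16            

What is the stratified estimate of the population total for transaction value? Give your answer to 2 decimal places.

Population total = Σ Nₕ·x̄ₕ (each stratum's size times its mean).
249·46.43 + 259·71.16 = 11561.07 + 18430.44 = 29991.51.

29991.51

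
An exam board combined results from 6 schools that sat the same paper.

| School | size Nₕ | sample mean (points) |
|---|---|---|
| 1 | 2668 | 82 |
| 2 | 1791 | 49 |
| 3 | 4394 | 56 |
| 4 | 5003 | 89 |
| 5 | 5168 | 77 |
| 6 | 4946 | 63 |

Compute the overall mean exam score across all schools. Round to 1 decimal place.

N = 2668 + 1791 + 4394 + 5003 + 5168 + 4946 = 23970.
Weight each subgroup mean by Nₕ/N and sum.
Σ Nₕx̄ₕ = 2668·82 + 1791·49 + 4394·56 + 5003·89 + 5168·77 + 4946·63 = 218776 + 87759 + 246064 + 445267 + 397936 + 311598 = 1707400.
Divide by N: 1707400 / 23970 = 71.231... → 71.2.

71.2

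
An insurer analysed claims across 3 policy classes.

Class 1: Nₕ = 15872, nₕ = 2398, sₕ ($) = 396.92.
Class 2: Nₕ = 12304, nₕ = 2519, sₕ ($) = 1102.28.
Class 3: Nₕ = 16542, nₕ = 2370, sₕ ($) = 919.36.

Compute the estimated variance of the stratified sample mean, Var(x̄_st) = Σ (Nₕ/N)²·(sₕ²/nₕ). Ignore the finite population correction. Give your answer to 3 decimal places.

93.594

N = 44718. Term for each stratum: Wₕ²sₕ²/nₕ.
Var(x̄_st) = 8.276665 + 36.516033 + 48.801610 = 93.594308 → 93.594.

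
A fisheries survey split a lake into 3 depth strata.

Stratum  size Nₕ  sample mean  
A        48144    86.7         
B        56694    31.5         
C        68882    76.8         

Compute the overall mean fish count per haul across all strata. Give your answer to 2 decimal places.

64.76

N = 48144 + 56694 + 68882 = 173720.
Weight each subgroup mean by Nₕ/N and sum.
Σ Nₕx̄ₕ = 48144·86.7 + 56694·31.5 + 68882·76.8 = 4174084.8 + 1785861 + 5290137.6 = 11250083.4.
Divide by N: 11250083.4 / 173720 = 64.7599... → 64.76.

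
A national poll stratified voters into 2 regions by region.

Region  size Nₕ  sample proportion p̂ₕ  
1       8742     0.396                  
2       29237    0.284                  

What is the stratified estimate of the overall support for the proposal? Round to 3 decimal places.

N = 8742 + 29237 = 37979.
Overall proportion = Σ (Nₕ/N)·p̂ₕ.
Σ Nₕp̂ₕ = 3461.832 + 8303.308 = 11765.14.
11765.14 / 37979 = 0.30978... → 0.310.

0.310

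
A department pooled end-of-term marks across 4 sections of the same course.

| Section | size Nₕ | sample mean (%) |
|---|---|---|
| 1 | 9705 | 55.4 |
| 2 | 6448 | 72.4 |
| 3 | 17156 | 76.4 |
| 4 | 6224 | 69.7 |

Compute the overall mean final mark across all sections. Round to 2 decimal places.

69.54

x̄_st = (Σ Nₕx̄ₕ) / (Σ Nₕ) = (9705·55.4 + 6448·72.4 + 17156·76.4 + 6224·69.7) / 39533
= 2749023.4 / 39533 = 69.5374... → 69.54.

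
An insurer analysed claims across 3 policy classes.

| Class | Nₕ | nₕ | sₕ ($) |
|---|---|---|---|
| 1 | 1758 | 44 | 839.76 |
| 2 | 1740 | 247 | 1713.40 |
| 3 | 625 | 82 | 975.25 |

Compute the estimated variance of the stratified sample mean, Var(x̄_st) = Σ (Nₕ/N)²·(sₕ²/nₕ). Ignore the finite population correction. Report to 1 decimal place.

5297.3

N = 4123. Term for each stratum: Wₕ²sₕ²/nₕ.
Var(x̄_st) = 2913.8606 + 2116.8613 + 266.5333 = 5297.2551 → 5297.3.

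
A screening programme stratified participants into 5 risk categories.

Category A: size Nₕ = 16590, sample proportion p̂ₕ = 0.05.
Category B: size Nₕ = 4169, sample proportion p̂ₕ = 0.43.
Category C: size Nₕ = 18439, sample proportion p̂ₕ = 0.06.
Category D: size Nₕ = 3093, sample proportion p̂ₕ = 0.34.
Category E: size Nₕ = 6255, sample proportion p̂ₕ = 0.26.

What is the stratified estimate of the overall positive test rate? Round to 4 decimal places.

0.1320

N = 16590 + 4169 + 18439 + 3093 + 6255 = 48546.
Overall proportion = Σ (Nₕ/N)·p̂ₕ.
Σ Nₕp̂ₕ = 829.5 + 1792.67 + 1106.34 + 1051.62 + 1626.3 = 6406.43.
6406.43 / 48546 = 0.131966... → 0.1320.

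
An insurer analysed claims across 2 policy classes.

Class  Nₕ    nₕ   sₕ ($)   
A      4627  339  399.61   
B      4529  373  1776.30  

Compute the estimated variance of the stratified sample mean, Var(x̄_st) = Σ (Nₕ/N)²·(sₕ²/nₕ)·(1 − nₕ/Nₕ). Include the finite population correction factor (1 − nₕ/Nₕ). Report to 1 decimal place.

N = 9156; Wₕ = Nₕ/N.
class A: (4627/9156)²·399.61²/339·(1 − 339/4627) = 111.4848
class B: (4529/9156)²·1776.30²/373·(1 − 373/4529) = 1899.2848
Sum = 2010.7696 → 2010.8.

2010.8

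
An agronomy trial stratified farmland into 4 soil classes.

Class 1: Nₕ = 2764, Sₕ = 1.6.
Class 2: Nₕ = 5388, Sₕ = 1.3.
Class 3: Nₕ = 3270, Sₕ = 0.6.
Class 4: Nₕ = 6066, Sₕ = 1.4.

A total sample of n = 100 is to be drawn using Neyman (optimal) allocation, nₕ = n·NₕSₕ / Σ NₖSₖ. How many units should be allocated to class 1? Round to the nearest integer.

20

1: NₕSₕ = 2764·1.6 = 4422.4
2: NₕSₕ = 5388·1.3 = 7004.4
3: NₕSₕ = 3270·0.6 = 1962
4: NₕSₕ = 6066·1.4 = 8492.4
Σ NₕSₕ = 21881.2.
n_1 = 100·4422.4/21881.2 = 20.211... → 20.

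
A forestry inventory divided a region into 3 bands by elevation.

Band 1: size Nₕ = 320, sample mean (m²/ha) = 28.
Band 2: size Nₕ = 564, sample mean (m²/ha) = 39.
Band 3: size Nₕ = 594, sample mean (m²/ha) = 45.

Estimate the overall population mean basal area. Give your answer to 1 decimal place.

39.0

N = 320 + 564 + 594 = 1478.
Overall mean = Σ (Nₕ/N)·x̄ₕ — weight by population share, not a simple average.
Σ Nₕx̄ₕ = 320·28 + 564·39 + 594·45 = 8960 + 21996 + 26730 = 57686.
Divide by N: 57686 / 1478 = 39.030... → 39.0.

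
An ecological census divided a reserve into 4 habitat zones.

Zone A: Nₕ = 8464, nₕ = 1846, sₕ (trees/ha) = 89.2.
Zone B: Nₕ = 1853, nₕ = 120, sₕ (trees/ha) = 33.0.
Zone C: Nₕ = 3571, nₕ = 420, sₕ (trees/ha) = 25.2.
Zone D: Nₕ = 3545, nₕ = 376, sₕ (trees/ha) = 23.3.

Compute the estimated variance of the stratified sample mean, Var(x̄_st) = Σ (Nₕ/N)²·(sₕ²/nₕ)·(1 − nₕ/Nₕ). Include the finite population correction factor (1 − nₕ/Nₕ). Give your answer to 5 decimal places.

N = 17433. Term for each stratum: Wₕ²sₕ²/nₕ·(1−nₕ/Nₕ).
Var(x̄_st) = 0.79443098 + 0.09589067 + 0.05598166 + 0.05337258 = 0.99967589 → 0.99968.

0.99968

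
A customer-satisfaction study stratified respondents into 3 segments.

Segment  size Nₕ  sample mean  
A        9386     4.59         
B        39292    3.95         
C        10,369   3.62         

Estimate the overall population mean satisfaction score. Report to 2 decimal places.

3.99

N = 9386 + 39292 + 10369 = 59047.
The stratified mean weights each stratum mean by its population share Nₕ/N.
Σ Nₕx̄ₕ = 9386·4.59 + 39292·3.95 + 10369·3.62 = 43081.74 + 155203.4 + 37535.78 = 235820.92.
Divide by N: 235820.92 / 59047 = 3.9938... → 3.99.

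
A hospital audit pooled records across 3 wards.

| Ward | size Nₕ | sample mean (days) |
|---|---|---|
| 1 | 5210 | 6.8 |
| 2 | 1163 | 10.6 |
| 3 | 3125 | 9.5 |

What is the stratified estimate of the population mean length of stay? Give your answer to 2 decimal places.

N = 5210 + 1163 + 3125 = 9498.
Overall mean = Σ (Nₕ/N)·x̄ₕ — weight by population share, not a simple average.
Σ Nₕx̄ₕ = 5210·6.8 + 1163·10.6 + 3125·9.5 = 35428 + 12327.8 + 29687.5 = 77443.3.
Divide by N: 77443.3 / 9498 = 8.1536... → 8.15.

8.15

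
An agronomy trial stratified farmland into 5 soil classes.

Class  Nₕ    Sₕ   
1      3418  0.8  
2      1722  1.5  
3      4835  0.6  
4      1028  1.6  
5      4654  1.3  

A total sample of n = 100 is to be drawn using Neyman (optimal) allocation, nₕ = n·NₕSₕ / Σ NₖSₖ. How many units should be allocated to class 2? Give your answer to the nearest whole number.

16

Σ NₕSₕ = 3418·0.8 + 1722·1.5 + 4835·0.6 + 1028·1.6 + 4654·1.3 = 15913.4.
Share for 2: 2583/15913.4 = 0.16232.
n_2 = 100 × 0.16232 = 16.232... → 16.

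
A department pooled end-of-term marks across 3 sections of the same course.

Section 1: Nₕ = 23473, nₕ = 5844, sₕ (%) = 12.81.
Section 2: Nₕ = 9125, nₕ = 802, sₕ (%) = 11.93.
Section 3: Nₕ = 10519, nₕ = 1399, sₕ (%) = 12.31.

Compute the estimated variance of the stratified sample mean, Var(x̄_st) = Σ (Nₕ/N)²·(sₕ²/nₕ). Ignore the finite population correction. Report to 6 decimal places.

0.022717

N = 43117; Wₕ = Nₕ/N.
section 1: (23473/43117)²·12.81²/5844 = 0.008322009
section 2: (9125/43117)²·11.93²/802 = 0.007948317
section 3: (10519/43117)²·12.31²/1399 = 0.006446890
Sum = 0.022717216 → 0.022717.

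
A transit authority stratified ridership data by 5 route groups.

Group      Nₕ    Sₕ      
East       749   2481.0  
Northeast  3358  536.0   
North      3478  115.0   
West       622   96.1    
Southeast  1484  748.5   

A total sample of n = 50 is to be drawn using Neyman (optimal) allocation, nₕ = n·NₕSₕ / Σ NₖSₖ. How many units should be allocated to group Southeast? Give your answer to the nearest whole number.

East: NₕSₕ = 749·2481.0 = 1858269
Northeast: NₕSₕ = 3358·536.0 = 1799888
North: NₕSₕ = 3478·115.0 = 399970
West: NₕSₕ = 622·96.1 = 59774.2
Southeast: NₕSₕ = 1484·748.5 = 1110774
Σ NₕSₕ = 5228675.2.
n_Southeast = 50·1110774/5228675.2 = 10.622... → 11.

11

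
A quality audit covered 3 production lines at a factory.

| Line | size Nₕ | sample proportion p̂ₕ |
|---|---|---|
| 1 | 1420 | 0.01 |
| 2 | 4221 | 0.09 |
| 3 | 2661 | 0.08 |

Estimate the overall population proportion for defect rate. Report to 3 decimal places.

0.073

Wₕ = Nₕ/N with N = 8302: 0.1710, 0.5084, 0.3205.
p̂_st = 0.1710·0.01 + 0.5084·0.09 + 0.3205·0.08 ≈ 0.07311... → 0.073.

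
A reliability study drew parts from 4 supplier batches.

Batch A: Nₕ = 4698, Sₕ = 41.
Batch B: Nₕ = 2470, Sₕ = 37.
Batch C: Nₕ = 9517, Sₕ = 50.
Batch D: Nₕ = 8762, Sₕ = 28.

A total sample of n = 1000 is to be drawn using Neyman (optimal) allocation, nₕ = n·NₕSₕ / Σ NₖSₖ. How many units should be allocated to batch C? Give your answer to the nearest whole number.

A: NₕSₕ = 4698·41 = 192618
B: NₕSₕ = 2470·37 = 91390
C: NₕSₕ = 9517·50 = 475850
D: NₕSₕ = 8762·28 = 245336
Σ NₕSₕ = 1005194.
n_C = 1000·475850/1005194 = 473.391... → 473.

473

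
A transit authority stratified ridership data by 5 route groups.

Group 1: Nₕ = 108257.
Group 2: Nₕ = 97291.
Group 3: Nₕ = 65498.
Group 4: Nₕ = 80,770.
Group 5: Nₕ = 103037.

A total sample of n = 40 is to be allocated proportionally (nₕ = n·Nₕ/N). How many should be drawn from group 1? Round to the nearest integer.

N = 108257 + 97291 + 65498 + 80770 + 103037 = 454853.
n_1 = 40·108257/454853 = 9.520... → 10.

10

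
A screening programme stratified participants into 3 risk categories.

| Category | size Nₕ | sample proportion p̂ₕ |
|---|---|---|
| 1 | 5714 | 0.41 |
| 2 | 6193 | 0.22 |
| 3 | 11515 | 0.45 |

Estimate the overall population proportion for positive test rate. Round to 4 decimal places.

0.3794

Wₕ = Nₕ/N with N = 23422: 0.2440, 0.2644, 0.4916.
p̂_st = 0.2440·0.41 + 0.2644·0.22 + 0.4916·0.45 ≈ 0.379427... → 0.3794.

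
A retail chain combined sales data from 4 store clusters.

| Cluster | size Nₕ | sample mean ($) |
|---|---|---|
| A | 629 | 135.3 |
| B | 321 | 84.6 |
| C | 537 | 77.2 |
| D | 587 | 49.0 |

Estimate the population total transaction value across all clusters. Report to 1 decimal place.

Population total = Σ Nₕ·x̄ₕ (each stratum's size times its mean).
629·135.3 + 321·84.6 + 537·77.2 + 587·49.0 = 85103.7 + 27156.6 + 41456.4 + 28763 = 182479.7.

182479.7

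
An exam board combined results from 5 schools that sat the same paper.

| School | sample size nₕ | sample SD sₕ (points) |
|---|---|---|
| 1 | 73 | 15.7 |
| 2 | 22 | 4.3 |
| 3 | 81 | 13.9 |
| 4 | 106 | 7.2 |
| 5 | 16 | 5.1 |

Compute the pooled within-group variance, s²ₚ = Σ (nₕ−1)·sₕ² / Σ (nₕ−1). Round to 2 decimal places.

134.56

1: (73−1)·15.7² = 72·246.49 = 17747.28
2: (22−1)·4.3² = 21·18.49 = 388.29
3: (81−1)·13.9² = 80·193.21 = 15456.8
4: (106−1)·7.2² = 105·51.84 = 5443.2
5: (16−1)·5.1² = 15·26.01 = 390.15
Numerator = 39425.72; denominator = Σ(nₕ−1) = 293.
s²ₚ = 39425.72/293 = 134.5588... → 134.56.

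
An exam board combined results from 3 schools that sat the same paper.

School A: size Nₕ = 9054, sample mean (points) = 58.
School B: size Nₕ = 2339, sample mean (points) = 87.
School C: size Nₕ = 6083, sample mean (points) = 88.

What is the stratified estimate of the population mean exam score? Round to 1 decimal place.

N = 17476; weights Wₕ = Nₕ/N = (0.5181, 0.1338, 0.3481).
x̄_st = Σ Wₕ·x̄ₕ = 0.5181·58 + 0.1338·87 + 0.3481·88 ≈ 72.324...
→ 72.3.

72.3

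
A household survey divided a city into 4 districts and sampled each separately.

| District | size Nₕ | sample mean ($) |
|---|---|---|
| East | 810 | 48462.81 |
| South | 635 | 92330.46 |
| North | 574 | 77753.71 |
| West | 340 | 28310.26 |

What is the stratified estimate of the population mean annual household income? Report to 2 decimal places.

64493.78

N = 810 + 635 + 574 + 340 = 2359.
The stratified mean weights each stratum mean by its population share Nₕ/N.
Σ Nₕx̄ₕ = 810·48462.81 + 635·92330.46 + 574·77753.71 + 340·28310.26 = 39254876.1 + 58629842.1 + 44630629.54 + 9625488.4 = 152140836.14.
Divide by N: 152140836.14 / 2359 = 64493.7839... → 64493.78.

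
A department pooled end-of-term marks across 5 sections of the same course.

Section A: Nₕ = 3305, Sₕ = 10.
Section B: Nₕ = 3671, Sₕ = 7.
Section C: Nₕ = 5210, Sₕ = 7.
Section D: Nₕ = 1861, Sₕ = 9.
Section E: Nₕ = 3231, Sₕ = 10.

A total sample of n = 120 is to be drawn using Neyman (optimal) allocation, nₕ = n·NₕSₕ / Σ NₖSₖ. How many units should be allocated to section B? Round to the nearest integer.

21

A: NₕSₕ = 3305·10 = 33050
B: NₕSₕ = 3671·7 = 25697
C: NₕSₕ = 5210·7 = 36470
D: NₕSₕ = 1861·9 = 16749
E: NₕSₕ = 3231·10 = 32310
Σ NₕSₕ = 144276.
n_B = 120·25697/144276 = 21.373... → 21.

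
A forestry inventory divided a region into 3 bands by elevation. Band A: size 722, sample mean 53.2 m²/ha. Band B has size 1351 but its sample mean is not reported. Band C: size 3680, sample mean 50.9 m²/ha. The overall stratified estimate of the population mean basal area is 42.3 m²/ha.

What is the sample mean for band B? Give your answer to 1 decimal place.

13.0

N = 722 + 1351 + 3680 = 5753.
Overall total = μ·N = 42.3·5753 = 243351.9.
Subtract the known strata: 722·53.2 + 3680·50.9 = 225722.4.
Remaining total for band B: 243351.9 − 225722.4 = 17629.5.
Divide by its size: 17629.5 / 1351 = 13.049... → 13.0.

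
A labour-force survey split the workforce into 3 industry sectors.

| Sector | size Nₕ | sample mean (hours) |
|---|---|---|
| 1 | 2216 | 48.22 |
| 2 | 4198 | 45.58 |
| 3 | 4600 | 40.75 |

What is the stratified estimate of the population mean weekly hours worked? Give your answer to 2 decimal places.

N = 2216 + 4198 + 4600 = 11014.
Weight each subgroup mean by Nₕ/N and sum.
Σ Nₕx̄ₕ = 2216·48.22 + 4198·45.58 + 4600·40.75 = 106855.52 + 191344.84 + 187450 = 485650.36.
Divide by N: 485650.36 / 11014 = 44.0939... → 44.09.

44.09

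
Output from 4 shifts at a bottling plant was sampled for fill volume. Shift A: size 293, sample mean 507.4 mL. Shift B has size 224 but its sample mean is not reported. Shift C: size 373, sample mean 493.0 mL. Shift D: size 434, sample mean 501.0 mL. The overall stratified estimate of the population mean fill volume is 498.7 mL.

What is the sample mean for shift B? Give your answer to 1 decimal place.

Σ Nₕx̄ₕ = N·μ, so 224·x̄_B = 1324·498.7 − (293·507.4 + 373·493.0 + 434·501.0).
= 660278.8 − 549991.2 = 110287.6.
x̄_B = 110287.6 / 224 = 492.355... → 492.4.

492.4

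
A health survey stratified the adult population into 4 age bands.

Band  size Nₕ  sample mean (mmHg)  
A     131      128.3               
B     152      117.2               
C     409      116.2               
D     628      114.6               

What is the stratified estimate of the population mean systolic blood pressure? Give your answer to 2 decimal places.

116.75

N = 131 + 152 + 409 + 628 = 1320.
The stratified mean weights each stratum mean by its population share Nₕ/N.
Σ Nₕx̄ₕ = 131·128.3 + 152·117.2 + 409·116.2 + 628·114.6 = 16807.3 + 17814.4 + 47525.8 + 71968.8 = 154116.3.
Divide by N: 154116.3 / 1320 = 116.7548... → 116.75.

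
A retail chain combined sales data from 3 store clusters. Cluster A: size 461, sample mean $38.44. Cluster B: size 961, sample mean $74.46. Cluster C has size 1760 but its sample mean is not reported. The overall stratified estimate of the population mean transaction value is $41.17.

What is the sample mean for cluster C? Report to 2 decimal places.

23.71

N = 461 + 961 + 1760 = 3182.
Overall total = μ·N = 41.17·3182 = 131002.94.
Subtract the known strata: 461·38.44 + 961·74.46 = 89276.9.
Remaining total for cluster C: 131002.94 − 89276.9 = 41726.04.
Divide by its size: 41726.04 / 1760 = 23.7080... → 23.71.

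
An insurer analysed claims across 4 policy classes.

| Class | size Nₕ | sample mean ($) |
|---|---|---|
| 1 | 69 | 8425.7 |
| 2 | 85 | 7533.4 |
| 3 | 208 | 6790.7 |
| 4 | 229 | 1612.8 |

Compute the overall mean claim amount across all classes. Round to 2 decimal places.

5082.08

N = 69 + 85 + 208 + 229 = 591.
The stratified mean weights each stratum mean by its population share Nₕ/N.
Σ Nₕx̄ₕ = 69·8425.7 + 85·7533.4 + 208·6790.7 + 229·1612.8 = 581373.3 + 640339 + 1412465.6 + 369331.2 = 3003509.1.
Divide by N: 3003509.1 / 591 = 5082.0797... → 5082.08.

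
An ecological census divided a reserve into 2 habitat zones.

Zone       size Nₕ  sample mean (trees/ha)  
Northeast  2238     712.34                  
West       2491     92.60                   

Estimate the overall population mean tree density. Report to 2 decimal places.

N = 4729; weights Wₕ = Nₕ/N = (0.4733, 0.5267).
x̄_st = Σ Wₕ·x̄ₕ = 0.4733·712.34 + 0.5267·92.60 ≈ 385.8921...
→ 385.89.

385.89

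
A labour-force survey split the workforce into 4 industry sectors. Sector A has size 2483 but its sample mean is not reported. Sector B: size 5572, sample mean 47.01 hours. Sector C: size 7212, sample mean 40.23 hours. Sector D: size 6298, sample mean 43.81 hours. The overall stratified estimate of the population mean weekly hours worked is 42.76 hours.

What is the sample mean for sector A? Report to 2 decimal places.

37.91

Σ Nₕx̄ₕ = N·μ, so 2483·x̄_A = 21565·42.76 − (5572·47.01 + 7212·40.23 + 6298·43.81).
= 922119.4 − 827993.86 = 94125.54.
x̄_A = 94125.54 / 2483 = 37.9080... → 37.91.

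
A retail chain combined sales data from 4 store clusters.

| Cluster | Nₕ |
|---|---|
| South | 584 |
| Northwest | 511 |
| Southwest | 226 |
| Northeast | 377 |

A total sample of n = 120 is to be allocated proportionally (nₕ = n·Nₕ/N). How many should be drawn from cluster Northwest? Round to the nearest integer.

36

N = 584 + 511 + 226 + 377 = 1698.
n_Northwest = 120·511/1698 = 36.113... → 36.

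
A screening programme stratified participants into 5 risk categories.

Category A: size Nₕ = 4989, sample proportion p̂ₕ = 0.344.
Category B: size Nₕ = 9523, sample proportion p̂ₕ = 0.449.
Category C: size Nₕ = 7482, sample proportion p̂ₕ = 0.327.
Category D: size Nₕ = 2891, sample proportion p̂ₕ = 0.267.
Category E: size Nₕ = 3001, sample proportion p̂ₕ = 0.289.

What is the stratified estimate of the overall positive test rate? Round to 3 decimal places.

N = 4989 + 9523 + 7482 + 2891 + 3001 = 27886.
Overall proportion = Σ (Nₕ/N)·p̂ₕ.
Σ Nₕp̂ₕ = 1716.216 + 4275.827 + 2446.614 + 771.897 + 867.289 = 10077.843.
10077.843 / 27886 = 0.36139... → 0.361.

0.361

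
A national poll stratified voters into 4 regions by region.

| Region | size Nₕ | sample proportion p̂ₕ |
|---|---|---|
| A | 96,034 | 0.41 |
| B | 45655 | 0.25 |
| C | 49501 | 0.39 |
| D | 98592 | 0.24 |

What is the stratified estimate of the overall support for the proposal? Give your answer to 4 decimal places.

Wₕ = Nₕ/N with N = 289782: 0.3314, 0.1575, 0.1708, 0.3402.
p̂_st = 0.3314·0.41 + 0.1575·0.25 + 0.1708·0.39 + 0.3402·0.24 ≈ 0.323537... → 0.3235.

0.3235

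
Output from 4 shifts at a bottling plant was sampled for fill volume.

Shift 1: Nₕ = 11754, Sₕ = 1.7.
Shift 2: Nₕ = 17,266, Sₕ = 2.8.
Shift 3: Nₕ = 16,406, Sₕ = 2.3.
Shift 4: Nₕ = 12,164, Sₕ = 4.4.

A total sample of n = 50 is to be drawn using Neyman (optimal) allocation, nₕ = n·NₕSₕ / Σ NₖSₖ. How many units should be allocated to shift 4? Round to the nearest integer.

17

1: NₕSₕ = 11754·1.7 = 19981.8
2: NₕSₕ = 17266·2.8 = 48344.8
3: NₕSₕ = 16406·2.3 = 37733.8
4: NₕSₕ = 12164·4.4 = 53521.6
Σ NₕSₕ = 159582.
n_4 = 50·53521.6/159582 = 16.769... → 17.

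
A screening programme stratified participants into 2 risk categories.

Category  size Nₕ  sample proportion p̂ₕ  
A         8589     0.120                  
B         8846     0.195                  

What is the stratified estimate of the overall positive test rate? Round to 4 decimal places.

N = 8589 + 8846 = 17435.
Overall proportion = Σ (Nₕ/N)·p̂ₕ.
Σ Nₕp̂ₕ = 1030.68 + 1724.97 = 2755.65.
2755.65 / 17435 = 0.158053... → 0.1581.

0.1581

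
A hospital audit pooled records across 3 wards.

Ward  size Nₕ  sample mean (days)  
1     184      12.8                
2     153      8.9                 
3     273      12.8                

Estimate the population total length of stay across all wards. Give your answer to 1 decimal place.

1: 184·12.8 = 2355.2
2: 153·8.9 = 1361.7
3: 273·12.8 = 3494.4
τ̂ = Σ Nₕx̄ₕ = 7211.3.

7211.3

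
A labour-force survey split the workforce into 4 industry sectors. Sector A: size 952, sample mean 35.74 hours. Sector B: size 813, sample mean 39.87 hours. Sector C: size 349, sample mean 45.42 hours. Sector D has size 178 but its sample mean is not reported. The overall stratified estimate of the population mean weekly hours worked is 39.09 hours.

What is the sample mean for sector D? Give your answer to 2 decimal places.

N = 952 + 813 + 349 + 178 = 2292.
Overall total = μ·N = 39.09·2292 = 89594.28.
Subtract the known strata: 952·35.74 + 813·39.87 + 349·45.42 = 82290.37.
Remaining total for sector D: 89594.28 − 82290.37 = 7303.91.
Divide by its size: 7303.91 / 178 = 41.0332... → 41.03.

41.03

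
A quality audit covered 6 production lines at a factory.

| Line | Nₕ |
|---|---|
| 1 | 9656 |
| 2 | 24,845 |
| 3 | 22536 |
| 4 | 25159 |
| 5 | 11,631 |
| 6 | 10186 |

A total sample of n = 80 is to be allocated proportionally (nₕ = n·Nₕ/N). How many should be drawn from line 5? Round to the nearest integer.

Share of line 5 = 11631/104013 = 0.11182.
Allocate 80 × 0.11182 = 8.946... → 9.

9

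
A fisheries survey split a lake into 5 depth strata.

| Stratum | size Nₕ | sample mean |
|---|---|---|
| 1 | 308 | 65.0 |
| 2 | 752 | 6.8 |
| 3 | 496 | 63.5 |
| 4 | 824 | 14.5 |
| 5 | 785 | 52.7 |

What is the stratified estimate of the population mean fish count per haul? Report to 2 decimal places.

N = 3165; weights Wₕ = Nₕ/N = (0.0973, 0.2376, 0.1567, 0.2603, 0.2480).
x̄_st = Σ Wₕ·x̄ₕ = 0.0973·65.0 + 0.2376·6.8 + 0.1567·63.5 + 0.2603·14.5 + 0.2480·52.7 ≈ 34.7384...
→ 34.74.

34.74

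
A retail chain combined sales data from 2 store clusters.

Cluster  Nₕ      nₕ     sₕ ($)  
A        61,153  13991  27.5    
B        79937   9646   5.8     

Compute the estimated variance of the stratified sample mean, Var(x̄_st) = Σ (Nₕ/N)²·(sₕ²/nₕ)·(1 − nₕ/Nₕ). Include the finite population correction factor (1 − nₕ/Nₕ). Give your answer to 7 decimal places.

N = 141090; Wₕ = Nₕ/N.
cluster A: (61153/141090)²·27.5²/13991·(1 − 13991/61153) = 0.0078313051
cluster B: (79937/141090)²·5.8²/9646·(1 − 9646/79937) = 0.0009843824
Sum = 0.0088156875 → 0.0088157.

0.0088157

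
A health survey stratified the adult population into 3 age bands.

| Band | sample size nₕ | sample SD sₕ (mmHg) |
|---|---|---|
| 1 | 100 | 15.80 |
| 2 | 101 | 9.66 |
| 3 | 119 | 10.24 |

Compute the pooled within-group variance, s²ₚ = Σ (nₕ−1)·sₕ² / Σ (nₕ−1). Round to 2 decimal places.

146.43

Degrees of freedom: 99 + 100 + 118 = 317.
Σ(nₕ−1)sₕ² = 99·249.64 + 100·93.3156 + 118·104.8576 = 46419.1168.
s²ₚ = 46419.1168 / 317 = 146.4325... → 146.43.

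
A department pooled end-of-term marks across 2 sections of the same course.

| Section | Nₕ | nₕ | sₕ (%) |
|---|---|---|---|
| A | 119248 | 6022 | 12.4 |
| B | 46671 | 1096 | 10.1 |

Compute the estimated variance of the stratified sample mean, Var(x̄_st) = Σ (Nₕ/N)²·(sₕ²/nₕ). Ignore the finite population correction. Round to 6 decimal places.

0.020553

N = 165919. Term for each stratum: Wₕ²sₕ²/nₕ.
Var(x̄_st) = 0.013189022 + 0.007364346 = 0.020553367 → 0.020553.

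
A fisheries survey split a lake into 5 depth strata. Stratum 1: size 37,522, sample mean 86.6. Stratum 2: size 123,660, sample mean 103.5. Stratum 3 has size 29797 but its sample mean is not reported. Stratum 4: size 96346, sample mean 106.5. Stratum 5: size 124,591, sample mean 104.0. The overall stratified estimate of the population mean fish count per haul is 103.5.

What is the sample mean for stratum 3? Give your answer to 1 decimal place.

N = 37522 + 123660 + 29797 + 96346 + 124591 = 411916.
Overall total = μ·N = 103.5·411916 = 42633306.
Subtract the known strata: 37522·86.6 + 123660·103.5 + 96346·106.5 + 124591·104.0 = 39266528.2.
Remaining total for stratum 3: 42633306 − 39266528.2 = 3366777.8.
Divide by its size: 3366777.8 / 29797 = 112.990... → 113.0.

113.0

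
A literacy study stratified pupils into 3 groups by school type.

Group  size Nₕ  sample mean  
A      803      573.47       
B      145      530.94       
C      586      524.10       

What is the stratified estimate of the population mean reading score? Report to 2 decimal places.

N = 803 + 145 + 586 = 1534.
The stratified mean weights each stratum mean by its population share Nₕ/N.
Σ Nₕx̄ₕ = 803·573.47 + 145·530.94 + 586·524.10 = 460496.41 + 76986.3 + 307122.6 = 844605.31.
Divide by N: 844605.31 / 1534 = 550.5902... → 550.59.

550.59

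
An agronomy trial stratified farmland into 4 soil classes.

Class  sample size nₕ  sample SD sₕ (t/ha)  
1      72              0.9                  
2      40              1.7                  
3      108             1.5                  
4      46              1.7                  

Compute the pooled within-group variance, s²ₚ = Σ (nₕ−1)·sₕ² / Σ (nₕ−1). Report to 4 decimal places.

Degrees of freedom: 71 + 39 + 107 + 45 = 262.
Σ(nₕ−1)sₕ² = 71·0.81 + 39·2.89 + 107·2.25 + 45·2.89 = 541.02.
s²ₚ = 541.02 / 262 = 2.064962... → 2.0650.

2.0650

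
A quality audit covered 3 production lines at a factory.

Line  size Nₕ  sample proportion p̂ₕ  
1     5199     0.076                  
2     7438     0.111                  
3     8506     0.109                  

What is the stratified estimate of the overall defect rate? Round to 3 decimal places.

N = 5199 + 7438 + 8506 = 21143.
Overall proportion = Σ (Nₕ/N)·p̂ₕ.
Σ Nₕp̂ₕ = 395.124 + 825.618 + 927.154 = 2147.896.
2147.896 / 21143 = 0.10159... → 0.102.

0.102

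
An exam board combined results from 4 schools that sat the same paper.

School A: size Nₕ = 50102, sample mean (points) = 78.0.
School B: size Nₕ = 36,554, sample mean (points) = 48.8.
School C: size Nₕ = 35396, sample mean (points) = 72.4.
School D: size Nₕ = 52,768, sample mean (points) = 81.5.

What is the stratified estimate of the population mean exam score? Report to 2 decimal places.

x̄_st = (Σ Nₕx̄ₕ) / (Σ Nₕ) = (50102·78.0 + 36554·48.8 + 35396·72.4 + 52768·81.5) / 174820
= 12555053.6 / 174820 = 71.8170... → 71.82.

71.82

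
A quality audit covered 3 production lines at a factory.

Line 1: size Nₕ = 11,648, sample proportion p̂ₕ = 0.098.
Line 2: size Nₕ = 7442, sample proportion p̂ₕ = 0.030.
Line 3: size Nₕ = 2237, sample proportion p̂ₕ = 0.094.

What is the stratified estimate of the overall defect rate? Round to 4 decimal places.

0.0739

Wₕ = Nₕ/N with N = 21327: 0.5462, 0.3489, 0.1049.
p̂_st = 0.5462·0.098 + 0.3489·0.030 + 0.1049·0.094 ≈ 0.073852... → 0.0739.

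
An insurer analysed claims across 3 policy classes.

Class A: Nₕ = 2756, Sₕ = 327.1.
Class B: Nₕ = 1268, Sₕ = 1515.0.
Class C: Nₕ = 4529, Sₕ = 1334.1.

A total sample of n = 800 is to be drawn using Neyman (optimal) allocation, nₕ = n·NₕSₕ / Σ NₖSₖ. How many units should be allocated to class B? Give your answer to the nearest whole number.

Σ NₕSₕ = 2756·327.1 + 1268·1515.0 + 4529·1334.1 = 8864646.5.
Share for B: 1921020/8864646.5 = 0.21671.
n_B = 800 × 0.21671 = 173.365... → 173.

173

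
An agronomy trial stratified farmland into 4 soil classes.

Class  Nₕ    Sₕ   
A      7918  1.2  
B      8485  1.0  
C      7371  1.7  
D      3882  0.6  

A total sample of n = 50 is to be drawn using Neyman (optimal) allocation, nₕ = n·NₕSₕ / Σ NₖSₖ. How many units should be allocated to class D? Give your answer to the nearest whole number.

Σ NₕSₕ = 7918·1.2 + 8485·1.0 + 7371·1.7 + 3882·0.6 = 32846.5.
Share for D: 2329.2/32846.5 = 0.07091.
n_D = 50 × 0.07091 = 3.546... → 4.

4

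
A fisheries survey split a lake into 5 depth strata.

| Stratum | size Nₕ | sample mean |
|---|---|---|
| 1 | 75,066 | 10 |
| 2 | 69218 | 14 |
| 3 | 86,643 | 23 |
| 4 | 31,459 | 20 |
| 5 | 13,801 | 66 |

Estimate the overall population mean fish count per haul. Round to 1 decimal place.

N = 75066 + 69218 + 86643 + 31459 + 13801 = 276187.
Overall mean = Σ (Nₕ/N)·x̄ₕ — weight by population share, not a simple average.
Σ Nₕx̄ₕ = 75066·10 + 69218·14 + 86643·23 + 31459·20 + 13801·66 = 750660 + 969052 + 1992789 + 629180 + 910866 = 5252547.
Divide by N: 5252547 / 276187 = 19.018... → 19.0.

19.0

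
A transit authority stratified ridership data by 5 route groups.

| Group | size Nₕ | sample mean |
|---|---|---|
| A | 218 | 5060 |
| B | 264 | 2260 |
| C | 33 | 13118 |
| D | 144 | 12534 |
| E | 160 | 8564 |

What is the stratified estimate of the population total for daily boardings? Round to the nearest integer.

5307750

A: 218·5060 = 1103080
B: 264·2260 = 596640
C: 33·13118 = 432894
D: 144·12534 = 1804896
E: 160·8564 = 1370240
τ̂ = Σ Nₕx̄ₕ = 5307750.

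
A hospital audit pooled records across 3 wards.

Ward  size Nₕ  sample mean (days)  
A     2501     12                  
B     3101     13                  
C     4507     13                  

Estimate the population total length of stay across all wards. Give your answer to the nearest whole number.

128916

A: 2501·12 = 30012
B: 3101·13 = 40313
C: 4507·13 = 58591
τ̂ = Σ Nₕx̄ₕ = 128916.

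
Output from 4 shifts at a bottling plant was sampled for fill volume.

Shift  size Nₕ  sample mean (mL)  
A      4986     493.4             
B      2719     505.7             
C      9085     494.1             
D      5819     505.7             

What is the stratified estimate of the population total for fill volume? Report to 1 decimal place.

11266657.5

Population total = Σ Nₕ·x̄ₕ (each stratum's size times its mean).
4986·493.4 + 2719·505.7 + 9085·494.1 + 5819·505.7 = 2460092.4 + 1374998.3 + 4488898.5 + 2942668.3 = 11266657.5.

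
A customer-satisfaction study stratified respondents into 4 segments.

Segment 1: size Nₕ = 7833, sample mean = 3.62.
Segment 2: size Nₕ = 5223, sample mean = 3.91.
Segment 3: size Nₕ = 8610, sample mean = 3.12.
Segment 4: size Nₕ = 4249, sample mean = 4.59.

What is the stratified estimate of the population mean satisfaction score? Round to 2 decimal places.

x̄_st = (Σ Nₕx̄ₕ) / (Σ Nₕ) = (7833·3.62 + 5223·3.91 + 8610·3.12 + 4249·4.59) / 25915
= 95143.5 / 25915 = 3.6714... → 3.67.

3.67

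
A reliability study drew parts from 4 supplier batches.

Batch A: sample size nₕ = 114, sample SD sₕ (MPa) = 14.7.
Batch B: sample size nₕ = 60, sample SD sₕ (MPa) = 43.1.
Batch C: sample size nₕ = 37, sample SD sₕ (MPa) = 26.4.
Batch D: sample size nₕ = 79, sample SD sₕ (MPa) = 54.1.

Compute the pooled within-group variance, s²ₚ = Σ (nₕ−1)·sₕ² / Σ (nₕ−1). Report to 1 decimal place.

Degrees of freedom: 113 + 59 + 36 + 78 = 286.
Σ(nₕ−1)sₕ² = 113·216.09 + 59·1857.61 + 36·696.96 + 78·2926.81 = 387398.9.
s²ₚ = 387398.9 / 286 = 1354.542... → 1354.5.

1354.5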